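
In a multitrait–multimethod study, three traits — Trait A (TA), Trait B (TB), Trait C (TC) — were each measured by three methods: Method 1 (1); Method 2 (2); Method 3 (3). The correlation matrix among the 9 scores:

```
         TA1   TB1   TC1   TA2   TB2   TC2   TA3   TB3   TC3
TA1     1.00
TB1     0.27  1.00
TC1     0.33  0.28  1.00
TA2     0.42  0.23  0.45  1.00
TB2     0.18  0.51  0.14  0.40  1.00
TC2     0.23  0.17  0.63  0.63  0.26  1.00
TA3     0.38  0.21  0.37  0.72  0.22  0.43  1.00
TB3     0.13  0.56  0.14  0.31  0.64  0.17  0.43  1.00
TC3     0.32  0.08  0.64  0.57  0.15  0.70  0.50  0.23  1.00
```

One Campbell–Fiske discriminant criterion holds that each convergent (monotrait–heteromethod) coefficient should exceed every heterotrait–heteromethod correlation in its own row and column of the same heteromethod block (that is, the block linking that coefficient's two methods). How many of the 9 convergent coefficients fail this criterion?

1

Each convergent coefficient versus the relevant comparison correlations:
TA (methods 1·2): 0.42 vs {0.18, 0.23, 0.23, 0.45} → fail.
TA (methods 1·3): 0.38 vs {0.13, 0.21, 0.32, 0.37} → pass.
TA (methods 2·3): 0.72 vs {0.31, 0.22, 0.57, 0.43} → pass.
TB (methods 1·2): 0.51 vs {0.23, 0.18, 0.17, 0.14} → pass.
TB (methods 1·3): 0.56 vs {0.21, 0.13, 0.08, 0.14} → pass.
TB (methods 2·3): 0.64 vs {0.22, 0.31, 0.15, 0.17} → pass.
TC (methods 1·2): 0.63 vs {0.45, 0.23, 0.14, 0.17} → pass.
TC (methods 1·3): 0.64 vs {0.37, 0.32, 0.14, 0.08} → pass.
TC (methods 2·3): 0.70 vs {0.43, 0.57, 0.17, 0.15} → pass.
1 of 9 fail.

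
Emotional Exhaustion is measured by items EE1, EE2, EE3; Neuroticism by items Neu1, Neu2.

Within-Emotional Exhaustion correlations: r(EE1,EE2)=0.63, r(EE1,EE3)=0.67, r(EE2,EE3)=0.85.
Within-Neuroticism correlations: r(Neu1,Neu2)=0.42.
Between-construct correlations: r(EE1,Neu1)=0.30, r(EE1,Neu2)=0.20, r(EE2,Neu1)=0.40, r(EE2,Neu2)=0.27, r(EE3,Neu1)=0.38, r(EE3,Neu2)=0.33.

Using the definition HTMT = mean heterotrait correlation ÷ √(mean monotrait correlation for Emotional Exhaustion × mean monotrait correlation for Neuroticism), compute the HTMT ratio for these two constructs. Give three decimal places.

Between-construct mean = 1.88/6 = 0.3133.
Mean within-EE = 2.15/3 = 0.7167; mean within-Neu = 0.42/1 = 0.4200.
Geometric mean = √(0.7167 × 0.4200) = 0.5486.
HTMT = 0.3133 / 0.5486 = 0.571.

0.571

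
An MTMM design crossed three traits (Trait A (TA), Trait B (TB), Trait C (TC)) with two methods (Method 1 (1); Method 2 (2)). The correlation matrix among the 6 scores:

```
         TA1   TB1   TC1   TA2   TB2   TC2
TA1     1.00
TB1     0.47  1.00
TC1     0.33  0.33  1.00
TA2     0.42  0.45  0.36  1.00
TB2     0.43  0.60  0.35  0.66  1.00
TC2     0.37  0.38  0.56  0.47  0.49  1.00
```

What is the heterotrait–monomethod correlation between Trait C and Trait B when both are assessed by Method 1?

Different traits, same method: r(TC1, TB1) = 0.33.

0.33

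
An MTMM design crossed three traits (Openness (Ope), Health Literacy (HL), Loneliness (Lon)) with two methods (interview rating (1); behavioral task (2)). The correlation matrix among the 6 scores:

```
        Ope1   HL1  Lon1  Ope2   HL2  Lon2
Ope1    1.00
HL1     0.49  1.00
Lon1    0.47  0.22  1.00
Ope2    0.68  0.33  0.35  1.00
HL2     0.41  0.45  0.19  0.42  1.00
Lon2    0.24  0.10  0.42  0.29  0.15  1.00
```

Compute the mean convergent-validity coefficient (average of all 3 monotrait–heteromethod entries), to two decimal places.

Convergent values: 0.68, 0.45, 0.42; mean = 1.55/3 = 0.52.

0.52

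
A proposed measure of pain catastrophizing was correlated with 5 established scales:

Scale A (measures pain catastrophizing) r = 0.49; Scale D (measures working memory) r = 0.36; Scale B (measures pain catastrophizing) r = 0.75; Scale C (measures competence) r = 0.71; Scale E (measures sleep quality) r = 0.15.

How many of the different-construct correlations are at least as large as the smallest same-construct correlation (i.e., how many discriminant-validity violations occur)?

1

Convergent (same construct = pain catastrophizing): Scale A, Scale B.
Smallest convergent = 0.49. Discriminant values: 0.36, 0.71, 0.15; count ≥ 0.49 → 1.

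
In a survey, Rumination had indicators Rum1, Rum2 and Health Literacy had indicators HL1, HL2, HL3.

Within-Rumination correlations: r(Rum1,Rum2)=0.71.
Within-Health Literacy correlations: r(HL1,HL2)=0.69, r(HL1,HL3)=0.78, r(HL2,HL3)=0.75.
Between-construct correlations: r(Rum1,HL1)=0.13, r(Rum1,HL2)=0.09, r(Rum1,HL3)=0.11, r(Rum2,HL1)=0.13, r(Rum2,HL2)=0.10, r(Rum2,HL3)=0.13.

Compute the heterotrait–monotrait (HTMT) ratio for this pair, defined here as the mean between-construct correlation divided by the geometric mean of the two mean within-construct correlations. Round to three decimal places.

Mean between = 0.69/6 = 0.1150.
Mean within-Rum = 0.71/1 = 0.7100; mean within-HL = 2.22/3 = 0.7400.
Geometric mean = √(0.7100 × 0.7400) = 0.7248.
HTMT = 0.1150 / 0.7248 = 0.159.

0.159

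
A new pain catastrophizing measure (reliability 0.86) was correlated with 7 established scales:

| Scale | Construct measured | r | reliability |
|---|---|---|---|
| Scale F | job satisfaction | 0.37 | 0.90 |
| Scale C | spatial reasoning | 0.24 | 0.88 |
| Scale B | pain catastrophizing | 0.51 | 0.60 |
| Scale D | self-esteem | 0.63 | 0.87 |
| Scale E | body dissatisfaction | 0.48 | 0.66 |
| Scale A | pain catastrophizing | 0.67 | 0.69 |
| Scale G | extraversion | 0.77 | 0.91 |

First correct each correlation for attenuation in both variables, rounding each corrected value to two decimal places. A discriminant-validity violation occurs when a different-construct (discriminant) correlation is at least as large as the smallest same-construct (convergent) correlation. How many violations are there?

2

Disattenuated r (r / √(r_scale · r_new)):
  Scale F (disc): 0.37 / √(0.90·0.86) = 0.42
  Scale C (disc): 0.24 / √(0.88·0.86) = 0.28
  Scale B (conv): 0.51 / √(0.60·0.86) = 0.71
  Scale D (disc): 0.63 / √(0.87·0.86) = 0.73
  Scale E (disc): 0.48 / √(0.66·0.86) = 0.64
  Scale A (conv): 0.67 / √(0.69·0.86) = 0.87
  Scale G (disc): 0.77 / √(0.91·0.86) = 0.87
Smallest convergent = 0.71. Discriminant values: 0.42, 0.28, 0.73, 0.64, 0.87; count ≥ 0.71 → 2.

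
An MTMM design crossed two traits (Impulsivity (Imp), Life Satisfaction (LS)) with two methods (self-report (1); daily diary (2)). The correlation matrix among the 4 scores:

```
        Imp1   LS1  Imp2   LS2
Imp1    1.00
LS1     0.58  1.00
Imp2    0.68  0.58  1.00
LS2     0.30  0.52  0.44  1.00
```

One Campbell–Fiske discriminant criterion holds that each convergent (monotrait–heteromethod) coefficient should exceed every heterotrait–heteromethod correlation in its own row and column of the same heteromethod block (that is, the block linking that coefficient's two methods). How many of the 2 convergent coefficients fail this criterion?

1

Each convergent coefficient versus the relevant comparison correlations:
Imp (methods 1·2): 0.68 vs {0.30, 0.58} → pass.
LS (methods 1·2): 0.52 vs {0.58, 0.30} → fail.
1 of 2 fail.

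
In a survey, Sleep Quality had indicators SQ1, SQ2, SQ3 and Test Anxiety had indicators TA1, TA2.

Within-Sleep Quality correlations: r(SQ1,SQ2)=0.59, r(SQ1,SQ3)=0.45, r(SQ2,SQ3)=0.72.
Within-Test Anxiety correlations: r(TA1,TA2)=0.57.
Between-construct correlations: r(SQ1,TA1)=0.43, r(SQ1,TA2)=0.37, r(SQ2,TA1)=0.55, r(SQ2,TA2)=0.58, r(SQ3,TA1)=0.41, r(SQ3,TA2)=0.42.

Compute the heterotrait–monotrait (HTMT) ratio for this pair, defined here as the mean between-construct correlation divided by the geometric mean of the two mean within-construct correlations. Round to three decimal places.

0.795

Between-construct mean = 2.76/6 = 0.4600.
Mean within-SQ = 1.76/3 = 0.5867; mean within-TA = 0.57/1 = 0.5700.
Geometric mean = √(0.5867 × 0.5700) = 0.5783.
HTMT = 0.4600 / 0.5783 = 0.795.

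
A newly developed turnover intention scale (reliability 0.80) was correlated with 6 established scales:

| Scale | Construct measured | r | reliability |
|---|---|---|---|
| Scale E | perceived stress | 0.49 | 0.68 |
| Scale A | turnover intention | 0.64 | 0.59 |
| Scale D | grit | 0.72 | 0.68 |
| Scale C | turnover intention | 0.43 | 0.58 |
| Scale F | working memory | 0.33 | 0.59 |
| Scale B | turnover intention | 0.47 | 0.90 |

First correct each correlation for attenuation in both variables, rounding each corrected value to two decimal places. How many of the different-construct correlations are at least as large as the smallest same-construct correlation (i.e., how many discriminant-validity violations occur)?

2

Disattenuated r (r / √(r_scale · r_new)):
  Scale E (disc): 0.49 / √(0.68·0.80) = 0.66
  Scale A (conv): 0.64 / √(0.59·0.80) = 0.93
  Scale D (disc): 0.72 / √(0.68·0.80) = 0.98
  Scale C (conv): 0.43 / √(0.58·0.80) = 0.63
  Scale F (disc): 0.33 / √(0.59·0.80) = 0.48
  Scale B (conv): 0.47 / √(0.90·0.80) = 0.55
Smallest convergent = 0.55. Discriminant values: 0.66, 0.98, 0.48; count ≥ 0.55 → 2.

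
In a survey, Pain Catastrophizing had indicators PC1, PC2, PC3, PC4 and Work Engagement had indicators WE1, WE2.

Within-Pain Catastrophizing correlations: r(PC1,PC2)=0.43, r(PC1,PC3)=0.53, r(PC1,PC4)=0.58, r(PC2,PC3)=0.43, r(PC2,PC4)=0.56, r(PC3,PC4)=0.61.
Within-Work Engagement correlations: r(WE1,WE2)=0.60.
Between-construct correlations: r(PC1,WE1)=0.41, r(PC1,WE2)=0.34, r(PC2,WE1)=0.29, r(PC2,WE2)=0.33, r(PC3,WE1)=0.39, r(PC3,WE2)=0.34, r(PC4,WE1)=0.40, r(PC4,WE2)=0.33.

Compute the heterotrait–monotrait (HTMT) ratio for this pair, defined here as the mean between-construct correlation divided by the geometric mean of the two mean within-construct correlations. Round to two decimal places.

Mean between = 2.83/8 = 0.3538.
Mean within-PC = 3.14/6 = 0.5233; mean within-WE = 0.60/1 = 0.6000.
Geometric mean = √(0.5233 × 0.6000) = 0.5603.
HTMT = 0.3538 / 0.5603 = 0.63.

0.63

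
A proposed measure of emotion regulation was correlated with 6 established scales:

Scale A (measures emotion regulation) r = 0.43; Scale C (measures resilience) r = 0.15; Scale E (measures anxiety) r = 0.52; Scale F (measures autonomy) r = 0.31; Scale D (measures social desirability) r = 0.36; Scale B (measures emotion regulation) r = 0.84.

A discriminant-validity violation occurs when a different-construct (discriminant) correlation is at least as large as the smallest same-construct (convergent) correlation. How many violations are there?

Convergent (same construct = emotion regulation): Scale A, Scale B.
Smallest convergent = 0.43. Discriminant values: 0.15, 0.52, 0.31, 0.36; count ≥ 0.43 → 1.

1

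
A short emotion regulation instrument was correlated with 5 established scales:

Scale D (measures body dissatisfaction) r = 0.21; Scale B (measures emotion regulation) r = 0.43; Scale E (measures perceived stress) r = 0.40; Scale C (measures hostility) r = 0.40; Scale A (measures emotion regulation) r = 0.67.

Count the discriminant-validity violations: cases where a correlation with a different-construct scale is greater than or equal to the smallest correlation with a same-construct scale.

Convergent (same construct = emotion regulation): Scale B, Scale A.
Smallest convergent = 0.43. Discriminant values: 0.21, 0.40, 0.40; count ≥ 0.43 → 0.

0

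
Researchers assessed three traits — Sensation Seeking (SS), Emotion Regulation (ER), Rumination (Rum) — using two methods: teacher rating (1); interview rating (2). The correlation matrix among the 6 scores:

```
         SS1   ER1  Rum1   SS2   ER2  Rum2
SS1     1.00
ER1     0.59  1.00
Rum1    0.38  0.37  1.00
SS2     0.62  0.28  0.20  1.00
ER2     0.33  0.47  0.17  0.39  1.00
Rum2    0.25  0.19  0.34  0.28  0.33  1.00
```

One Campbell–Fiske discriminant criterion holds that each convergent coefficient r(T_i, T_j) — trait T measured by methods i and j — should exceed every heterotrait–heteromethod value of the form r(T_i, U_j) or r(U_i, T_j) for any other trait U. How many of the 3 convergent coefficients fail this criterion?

Checking each validity diagonal entry against its comparison values:
SS (methods 1·2): 0.62 vs {0.33, 0.28, 0.25, 0.20} → pass.
ER (methods 1·2): 0.47 vs {0.28, 0.33, 0.19, 0.17} → pass.
Rum (methods 1·2): 0.34 vs {0.20, 0.25, 0.17, 0.19} → pass.
0 of 3 fail.

0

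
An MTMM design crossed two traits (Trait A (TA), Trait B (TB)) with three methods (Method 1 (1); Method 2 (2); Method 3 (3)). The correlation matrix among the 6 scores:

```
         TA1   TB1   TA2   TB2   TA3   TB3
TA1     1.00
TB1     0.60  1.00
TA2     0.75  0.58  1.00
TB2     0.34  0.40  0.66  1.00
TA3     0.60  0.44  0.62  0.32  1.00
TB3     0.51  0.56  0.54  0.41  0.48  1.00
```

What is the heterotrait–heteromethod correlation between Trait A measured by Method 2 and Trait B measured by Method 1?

Different traits and methods: r(TA2, TB1) = 0.58.

0.58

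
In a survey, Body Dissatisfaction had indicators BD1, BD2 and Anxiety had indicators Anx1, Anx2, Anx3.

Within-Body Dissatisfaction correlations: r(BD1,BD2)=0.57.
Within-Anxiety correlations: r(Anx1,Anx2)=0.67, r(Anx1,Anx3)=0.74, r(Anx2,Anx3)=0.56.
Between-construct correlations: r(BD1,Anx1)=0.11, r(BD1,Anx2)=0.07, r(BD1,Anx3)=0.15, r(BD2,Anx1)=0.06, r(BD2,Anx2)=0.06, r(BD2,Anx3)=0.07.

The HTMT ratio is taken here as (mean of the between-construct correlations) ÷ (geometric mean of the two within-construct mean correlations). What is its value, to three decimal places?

Mean between = 0.52/6 = 0.0867.
Mean within-BD = 0.57/1 = 0.5700; mean within-Anx = 1.97/3 = 0.6567.
Geometric mean = √(0.5700 × 0.6567) = 0.6118.
HTMT = 0.0867 / 0.6118 = 0.142.

0.142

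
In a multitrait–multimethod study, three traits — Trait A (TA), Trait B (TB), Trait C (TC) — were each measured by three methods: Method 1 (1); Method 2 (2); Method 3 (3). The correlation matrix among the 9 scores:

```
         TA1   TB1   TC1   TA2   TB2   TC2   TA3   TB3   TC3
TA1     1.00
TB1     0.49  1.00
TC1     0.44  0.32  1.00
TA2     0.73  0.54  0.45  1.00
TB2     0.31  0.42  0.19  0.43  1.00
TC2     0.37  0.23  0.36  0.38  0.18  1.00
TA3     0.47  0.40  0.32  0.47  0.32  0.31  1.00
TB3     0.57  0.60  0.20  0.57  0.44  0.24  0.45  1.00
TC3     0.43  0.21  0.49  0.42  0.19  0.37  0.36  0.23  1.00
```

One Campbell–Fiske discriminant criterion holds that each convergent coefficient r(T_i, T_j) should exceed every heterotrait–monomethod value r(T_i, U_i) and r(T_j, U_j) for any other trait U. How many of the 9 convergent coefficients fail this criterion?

Checking each validity diagonal entry against its comparison values:
TA (methods 1·2): 0.73 vs {0.49, 0.43, 0.44, 0.38} → pass.
TA (methods 1·3): 0.47 vs {0.49, 0.45, 0.44, 0.36} → fail.
TA (methods 2·3): 0.47 vs {0.43, 0.45, 0.38, 0.36} → pass.
TB (methods 1·2): 0.42 vs {0.49, 0.43, 0.32, 0.18} → fail.
TB (methods 1·3): 0.60 vs {0.49, 0.45, 0.32, 0.23} → pass.
TB (methods 2·3): 0.44 vs {0.43, 0.45, 0.18, 0.23} → fail.
TC (methods 1·2): 0.36 vs {0.44, 0.38, 0.32, 0.18} → fail.
TC (methods 1·3): 0.49 vs {0.44, 0.36, 0.32, 0.23} → pass.
TC (methods 2·3): 0.37 vs {0.38, 0.36, 0.18, 0.23} → fail.
5 of 9 fail.

5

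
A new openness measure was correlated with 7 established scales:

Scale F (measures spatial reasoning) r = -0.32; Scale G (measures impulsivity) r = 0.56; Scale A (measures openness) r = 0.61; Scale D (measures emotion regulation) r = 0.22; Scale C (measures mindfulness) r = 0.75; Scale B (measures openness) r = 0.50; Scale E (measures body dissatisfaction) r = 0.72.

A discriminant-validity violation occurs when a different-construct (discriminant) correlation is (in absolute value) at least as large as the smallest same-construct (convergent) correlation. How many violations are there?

Convergent (same construct = openness): Scale A, Scale B.
Smallest convergent = 0.50. Discriminant |r|: 0.32, 0.56, 0.22, 0.75, 0.72; count ≥ 0.50 → 3.

3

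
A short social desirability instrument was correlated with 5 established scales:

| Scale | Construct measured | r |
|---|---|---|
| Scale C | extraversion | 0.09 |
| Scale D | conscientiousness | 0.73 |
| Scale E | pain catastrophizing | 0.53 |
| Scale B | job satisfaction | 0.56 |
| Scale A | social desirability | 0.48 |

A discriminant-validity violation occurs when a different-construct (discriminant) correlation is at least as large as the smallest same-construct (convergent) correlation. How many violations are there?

3

Convergent (same construct = social desirability): Scale A.
Smallest convergent = 0.48. Discriminant values: 0.09, 0.73, 0.53, 0.56; count ≥ 0.48 → 3.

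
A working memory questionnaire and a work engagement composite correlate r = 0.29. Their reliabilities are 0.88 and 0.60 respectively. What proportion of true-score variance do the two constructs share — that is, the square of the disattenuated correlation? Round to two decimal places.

Disattenuated r = 0.29 / √(0.88 × 0.60) = 0.29 / 0.7266 = 0.3991.
Shared true-score variance = 0.3991² = 0.1593 ≈ 0.16.

0.16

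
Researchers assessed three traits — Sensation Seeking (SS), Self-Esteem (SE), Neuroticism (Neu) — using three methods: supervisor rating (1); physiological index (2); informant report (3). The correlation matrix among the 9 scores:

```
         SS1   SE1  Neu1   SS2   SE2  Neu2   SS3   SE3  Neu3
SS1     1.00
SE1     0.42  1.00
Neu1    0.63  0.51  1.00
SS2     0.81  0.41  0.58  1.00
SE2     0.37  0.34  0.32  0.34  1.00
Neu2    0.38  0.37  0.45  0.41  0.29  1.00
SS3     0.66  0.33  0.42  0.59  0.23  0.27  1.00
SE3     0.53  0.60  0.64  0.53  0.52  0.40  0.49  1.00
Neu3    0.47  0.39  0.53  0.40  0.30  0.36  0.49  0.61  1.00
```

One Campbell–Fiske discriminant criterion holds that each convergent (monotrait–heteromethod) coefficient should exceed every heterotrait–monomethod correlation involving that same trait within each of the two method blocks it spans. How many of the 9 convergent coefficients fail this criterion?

Convergent coefficients and their comparison sets:
SS (methods 1·2): 0.81 vs {0.42, 0.34, 0.63, 0.41} → pass.
SS (methods 1·3): 0.66 vs {0.42, 0.49, 0.63, 0.49} → pass.
SS (methods 2·3): 0.59 vs {0.34, 0.49, 0.41, 0.49} → pass.
SE (methods 1·2): 0.34 vs {0.42, 0.34, 0.51, 0.29} → fail.
SE (methods 1·3): 0.60 vs {0.42, 0.49, 0.51, 0.61} → fail.
SE (methods 2·3): 0.52 vs {0.34, 0.49, 0.29, 0.61} → fail.
Neu (methods 1·2): 0.45 vs {0.63, 0.41, 0.51, 0.29} → fail.
Neu (methods 1·3): 0.53 vs {0.63, 0.49, 0.51, 0.61} → fail.
Neu (methods 2·3): 0.36 vs {0.41, 0.49, 0.29, 0.61} → fail.
6 of 9 fail.

6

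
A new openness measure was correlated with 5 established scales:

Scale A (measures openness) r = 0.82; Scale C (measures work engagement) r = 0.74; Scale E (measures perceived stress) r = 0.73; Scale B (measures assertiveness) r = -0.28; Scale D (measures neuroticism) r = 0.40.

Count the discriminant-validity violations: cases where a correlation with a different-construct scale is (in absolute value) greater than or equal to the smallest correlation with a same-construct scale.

0

Convergent (same construct = openness): Scale A.
Smallest convergent = 0.82. Discriminant |r|: 0.74, 0.73, 0.28, 0.40; count ≥ 0.82 → 0.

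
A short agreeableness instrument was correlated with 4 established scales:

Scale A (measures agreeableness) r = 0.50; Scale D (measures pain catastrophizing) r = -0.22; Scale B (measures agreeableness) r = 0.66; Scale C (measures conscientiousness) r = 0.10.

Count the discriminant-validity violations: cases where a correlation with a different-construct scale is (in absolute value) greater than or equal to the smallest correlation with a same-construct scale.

0

Convergent (same construct = agreeableness): Scale A, Scale B.
Smallest convergent = 0.50. Discriminant |r|: 0.22, 0.10; count ≥ 0.50 → 0.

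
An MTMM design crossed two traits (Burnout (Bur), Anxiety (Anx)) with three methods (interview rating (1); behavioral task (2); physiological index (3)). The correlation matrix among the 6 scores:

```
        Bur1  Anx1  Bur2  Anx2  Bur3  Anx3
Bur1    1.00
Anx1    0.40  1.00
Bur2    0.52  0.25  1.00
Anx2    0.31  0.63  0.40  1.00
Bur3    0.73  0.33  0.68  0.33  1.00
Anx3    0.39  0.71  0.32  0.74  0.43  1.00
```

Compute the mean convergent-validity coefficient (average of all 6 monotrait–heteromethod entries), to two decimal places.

0.67

Convergent values: 0.52, 0.73, 0.68, 0.63, 0.71, 0.74; mean = 4.01/6 = 0.67.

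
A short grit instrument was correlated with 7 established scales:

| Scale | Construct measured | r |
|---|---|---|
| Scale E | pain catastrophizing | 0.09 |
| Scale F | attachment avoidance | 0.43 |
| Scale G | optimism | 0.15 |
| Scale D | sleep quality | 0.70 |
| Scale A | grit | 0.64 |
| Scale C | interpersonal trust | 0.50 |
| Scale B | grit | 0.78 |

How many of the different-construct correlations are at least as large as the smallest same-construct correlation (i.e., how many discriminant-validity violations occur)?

1

Convergent (same construct = grit): Scale A, Scale B.
Smallest convergent = 0.64. Discriminant values: 0.09, 0.43, 0.15, 0.70, 0.50; count ≥ 0.64 → 1.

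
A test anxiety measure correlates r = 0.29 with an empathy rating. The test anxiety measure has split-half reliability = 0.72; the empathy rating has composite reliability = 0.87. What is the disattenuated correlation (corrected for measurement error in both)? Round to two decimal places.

0.37

r_true = r_obs / √(r_xx · r_yy) = 0.29 / √(0.72 × 0.87) = 0.29 / √0.6264 = 0.29 / 0.7915 ≈ 0.37.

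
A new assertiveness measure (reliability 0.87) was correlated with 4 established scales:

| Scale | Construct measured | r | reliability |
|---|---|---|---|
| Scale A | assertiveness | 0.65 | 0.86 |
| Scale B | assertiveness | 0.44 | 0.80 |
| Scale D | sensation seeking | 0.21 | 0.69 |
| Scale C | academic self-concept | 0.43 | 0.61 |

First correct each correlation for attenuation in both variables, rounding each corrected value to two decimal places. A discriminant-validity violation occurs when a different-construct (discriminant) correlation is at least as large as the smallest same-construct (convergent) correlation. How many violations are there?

Disattenuated r (r / √(r_scale · r_new)):
  Scale A (conv): 0.65 / √(0.86·0.87) = 0.75
  Scale B (conv): 0.44 / √(0.80·0.87) = 0.53
  Scale D (disc): 0.21 / √(0.69·0.87) = 0.27
  Scale C (disc): 0.43 / √(0.61·0.87) = 0.59
Smallest convergent = 0.53. Discriminant values: 0.27, 0.59; count ≥ 0.53 → 1.

1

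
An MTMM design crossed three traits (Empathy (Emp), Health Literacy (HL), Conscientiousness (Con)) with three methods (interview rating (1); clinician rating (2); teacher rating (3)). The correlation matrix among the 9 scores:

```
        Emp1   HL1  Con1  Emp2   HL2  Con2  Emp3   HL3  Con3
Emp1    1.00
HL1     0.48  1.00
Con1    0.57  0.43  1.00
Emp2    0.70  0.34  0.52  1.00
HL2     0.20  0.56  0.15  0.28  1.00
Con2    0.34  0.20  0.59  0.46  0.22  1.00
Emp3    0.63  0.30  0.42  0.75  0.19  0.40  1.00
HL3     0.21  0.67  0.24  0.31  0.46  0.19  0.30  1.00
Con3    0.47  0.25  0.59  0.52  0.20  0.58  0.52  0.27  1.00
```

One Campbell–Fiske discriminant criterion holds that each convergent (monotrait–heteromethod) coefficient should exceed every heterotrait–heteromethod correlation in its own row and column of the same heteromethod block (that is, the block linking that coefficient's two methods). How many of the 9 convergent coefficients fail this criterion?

Checking each validity diagonal entry against its comparison values:
Emp (methods 1·2): 0.70 vs {0.20, 0.34, 0.34, 0.52} → pass.
Emp (methods 1·3): 0.63 vs {0.21, 0.30, 0.47, 0.42} → pass.
Emp (methods 2·3): 0.75 vs {0.31, 0.19, 0.52, 0.40} → pass.
HL (methods 1·2): 0.56 vs {0.34, 0.20, 0.20, 0.15} → pass.
HL (methods 1·3): 0.67 vs {0.30, 0.21, 0.25, 0.24} → pass.
HL (methods 2·3): 0.46 vs {0.19, 0.31, 0.20, 0.19} → pass.
Con (methods 1·2): 0.59 vs {0.52, 0.34, 0.15, 0.20} → pass.
Con (methods 1·3): 0.59 vs {0.42, 0.47, 0.24, 0.25} → pass.
Con (methods 2·3): 0.58 vs {0.40, 0.52, 0.19, 0.20} → pass.
0 of 9 fail.

0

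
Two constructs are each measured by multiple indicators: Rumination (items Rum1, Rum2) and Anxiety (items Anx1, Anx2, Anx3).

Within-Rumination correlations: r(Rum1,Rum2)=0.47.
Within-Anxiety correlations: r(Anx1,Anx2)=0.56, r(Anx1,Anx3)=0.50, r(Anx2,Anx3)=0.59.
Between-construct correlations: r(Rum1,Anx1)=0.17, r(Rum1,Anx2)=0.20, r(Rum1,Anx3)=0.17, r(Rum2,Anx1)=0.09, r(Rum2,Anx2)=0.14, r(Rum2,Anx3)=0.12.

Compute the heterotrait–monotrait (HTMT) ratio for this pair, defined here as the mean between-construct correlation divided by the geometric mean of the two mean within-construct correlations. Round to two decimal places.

Mean between = 0.89/6 = 0.1483.
Mean within-Rum = 0.47/1 = 0.4700; mean within-Anx = 1.65/3 = 0.5500.
Geometric mean = √(0.4700 × 0.5500) = 0.5084.
HTMT = 0.1483 / 0.5084 = 0.29.

0.29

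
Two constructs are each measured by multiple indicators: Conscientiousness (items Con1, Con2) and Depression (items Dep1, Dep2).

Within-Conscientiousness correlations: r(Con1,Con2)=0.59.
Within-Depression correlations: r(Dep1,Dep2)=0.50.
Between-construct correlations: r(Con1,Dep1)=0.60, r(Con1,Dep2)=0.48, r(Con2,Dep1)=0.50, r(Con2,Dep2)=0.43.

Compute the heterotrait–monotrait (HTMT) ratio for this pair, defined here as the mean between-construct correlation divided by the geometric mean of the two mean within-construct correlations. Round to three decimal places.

Mean heterotrait r = 2.01/4 = 0.5025.
Mean within-Con = 0.59/1 = 0.5900; mean within-Dep = 0.50/1 = 0.5000.
Geometric mean = √(0.5900 × 0.5000) = 0.5431.
HTMT = 0.5025 / 0.5431 = 0.925.

0.925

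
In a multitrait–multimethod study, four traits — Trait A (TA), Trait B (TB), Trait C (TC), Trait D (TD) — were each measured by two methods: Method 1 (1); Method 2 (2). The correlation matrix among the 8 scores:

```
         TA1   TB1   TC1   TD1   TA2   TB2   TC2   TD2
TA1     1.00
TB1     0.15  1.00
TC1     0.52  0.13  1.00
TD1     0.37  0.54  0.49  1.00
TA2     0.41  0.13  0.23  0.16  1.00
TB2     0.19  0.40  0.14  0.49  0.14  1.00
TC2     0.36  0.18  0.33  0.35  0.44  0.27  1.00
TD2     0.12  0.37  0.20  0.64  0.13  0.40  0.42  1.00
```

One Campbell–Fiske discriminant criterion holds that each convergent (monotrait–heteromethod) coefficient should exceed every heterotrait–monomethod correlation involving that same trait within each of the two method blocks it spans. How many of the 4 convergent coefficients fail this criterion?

Checking each validity diagonal entry against its comparison values:
TA (methods 1·2): 0.41 vs {0.15, 0.14, 0.52, 0.44, 0.37, 0.13} → fail.
TB (methods 1·2): 0.40 vs {0.15, 0.14, 0.13, 0.27, 0.54, 0.40} → fail.
TC (methods 1·2): 0.33 vs {0.52, 0.44, 0.13, 0.27, 0.49, 0.42} → fail.
TD (methods 1·2): 0.64 vs {0.37, 0.13, 0.54, 0.40, 0.49, 0.42} → pass.
3 of 4 fail.

3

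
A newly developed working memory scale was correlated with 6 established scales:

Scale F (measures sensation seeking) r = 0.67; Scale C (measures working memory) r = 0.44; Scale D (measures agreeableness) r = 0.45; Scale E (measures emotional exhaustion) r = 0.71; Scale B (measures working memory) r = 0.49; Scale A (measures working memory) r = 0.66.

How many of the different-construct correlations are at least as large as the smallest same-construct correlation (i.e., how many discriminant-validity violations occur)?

3

Convergent (same construct = working memory): Scale C, Scale B, Scale A.
Smallest convergent = 0.44. Discriminant values: 0.67, 0.45, 0.71; count ≥ 0.44 → 3.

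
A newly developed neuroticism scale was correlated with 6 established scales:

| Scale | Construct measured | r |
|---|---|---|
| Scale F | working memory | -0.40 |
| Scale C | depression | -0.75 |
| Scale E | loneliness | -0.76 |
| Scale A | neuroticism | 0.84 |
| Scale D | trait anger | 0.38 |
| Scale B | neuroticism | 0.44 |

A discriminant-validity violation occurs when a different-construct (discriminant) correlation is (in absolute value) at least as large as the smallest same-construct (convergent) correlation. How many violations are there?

Convergent (same construct = neuroticism): Scale A, Scale B.
Smallest convergent = 0.44. Discriminant |r|: 0.40, 0.75, 0.76, 0.38; count ≥ 0.44 → 2.

2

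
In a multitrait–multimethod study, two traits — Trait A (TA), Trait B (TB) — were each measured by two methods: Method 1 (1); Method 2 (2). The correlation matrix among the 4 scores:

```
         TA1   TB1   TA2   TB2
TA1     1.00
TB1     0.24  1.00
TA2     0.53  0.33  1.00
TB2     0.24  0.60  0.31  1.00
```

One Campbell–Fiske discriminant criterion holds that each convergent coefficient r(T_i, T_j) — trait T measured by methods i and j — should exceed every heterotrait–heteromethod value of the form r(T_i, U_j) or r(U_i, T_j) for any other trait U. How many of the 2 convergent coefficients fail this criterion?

0

Each convergent coefficient versus the relevant comparison correlations:
TA (methods 1·2): 0.53 vs {0.24, 0.33} → pass.
TB (methods 1·2): 0.60 vs {0.33, 0.24} → pass.
0 of 2 fail.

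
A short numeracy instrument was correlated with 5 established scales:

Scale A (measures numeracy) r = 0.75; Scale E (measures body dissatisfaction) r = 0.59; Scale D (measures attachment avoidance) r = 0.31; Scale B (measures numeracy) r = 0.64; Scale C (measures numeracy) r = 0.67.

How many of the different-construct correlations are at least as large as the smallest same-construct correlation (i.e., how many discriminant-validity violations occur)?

0

Convergent (same construct = numeracy): Scale A, Scale B, Scale C.
Smallest convergent = 0.64. Discriminant values: 0.59, 0.31; count ≥ 0.64 → 0.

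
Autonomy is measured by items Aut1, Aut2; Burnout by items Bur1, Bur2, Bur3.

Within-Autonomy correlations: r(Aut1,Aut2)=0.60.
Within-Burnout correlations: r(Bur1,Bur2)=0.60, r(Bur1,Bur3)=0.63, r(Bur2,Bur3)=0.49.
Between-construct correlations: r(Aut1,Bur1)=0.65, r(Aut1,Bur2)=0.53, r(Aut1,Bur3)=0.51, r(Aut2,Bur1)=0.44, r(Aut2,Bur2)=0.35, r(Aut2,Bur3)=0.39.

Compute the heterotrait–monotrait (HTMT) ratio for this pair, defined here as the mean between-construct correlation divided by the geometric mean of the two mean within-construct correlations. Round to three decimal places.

Between-construct mean = 2.87/6 = 0.4783.
Mean within-Aut = 0.60/1 = 0.6000; mean within-Bur = 1.72/3 = 0.5733.
Geometric mean = √(0.6000 × 0.5733) = 0.5865.
HTMT = 0.4783 / 0.5865 = 0.816.

0.816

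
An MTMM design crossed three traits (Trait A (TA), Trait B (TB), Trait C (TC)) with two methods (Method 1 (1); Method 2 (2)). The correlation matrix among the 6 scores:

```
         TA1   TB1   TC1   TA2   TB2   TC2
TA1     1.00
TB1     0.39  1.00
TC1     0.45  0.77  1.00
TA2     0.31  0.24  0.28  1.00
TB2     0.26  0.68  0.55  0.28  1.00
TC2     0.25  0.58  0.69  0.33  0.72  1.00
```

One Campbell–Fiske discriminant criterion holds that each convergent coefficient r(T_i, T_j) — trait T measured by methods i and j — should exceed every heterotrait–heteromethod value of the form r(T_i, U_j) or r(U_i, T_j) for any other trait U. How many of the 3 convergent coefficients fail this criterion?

0

Each convergent coefficient versus the relevant comparison correlations:
TA (methods 1·2): 0.31 vs {0.26, 0.24, 0.25, 0.28} → pass.
TB (methods 1·2): 0.68 vs {0.24, 0.26, 0.58, 0.55} → pass.
TC (methods 1·2): 0.69 vs {0.28, 0.25, 0.55, 0.58} → pass.
0 of 3 fail.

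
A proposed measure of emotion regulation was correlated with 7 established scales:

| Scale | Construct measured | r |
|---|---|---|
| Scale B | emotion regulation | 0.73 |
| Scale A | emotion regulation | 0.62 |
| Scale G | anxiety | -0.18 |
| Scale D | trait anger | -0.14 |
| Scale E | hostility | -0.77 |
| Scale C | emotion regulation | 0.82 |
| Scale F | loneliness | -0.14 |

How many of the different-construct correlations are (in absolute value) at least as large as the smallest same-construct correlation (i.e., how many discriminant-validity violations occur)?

1

Convergent (same construct = emotion regulation): Scale B, Scale A, Scale C.
Smallest convergent = 0.62. Discriminant |r|: 0.18, 0.14, 0.77, 0.14; count ≥ 0.62 → 1.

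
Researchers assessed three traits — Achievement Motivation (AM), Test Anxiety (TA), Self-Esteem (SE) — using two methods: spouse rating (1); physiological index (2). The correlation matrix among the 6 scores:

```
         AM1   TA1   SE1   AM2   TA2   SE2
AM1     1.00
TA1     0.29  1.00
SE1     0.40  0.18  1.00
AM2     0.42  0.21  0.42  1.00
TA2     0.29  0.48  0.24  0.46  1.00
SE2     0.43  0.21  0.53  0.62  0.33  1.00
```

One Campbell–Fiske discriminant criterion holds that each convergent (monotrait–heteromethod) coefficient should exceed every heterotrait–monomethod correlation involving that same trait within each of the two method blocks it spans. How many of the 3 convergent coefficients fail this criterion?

2

Convergent coefficients and their comparison sets:
AM (methods 1·2): 0.42 vs {0.29, 0.46, 0.40, 0.62} → fail.
TA (methods 1·2): 0.48 vs {0.29, 0.46, 0.18, 0.33} → pass.
SE (methods 1·2): 0.53 vs {0.40, 0.62, 0.18, 0.33} → fail.
2 of 3 fail.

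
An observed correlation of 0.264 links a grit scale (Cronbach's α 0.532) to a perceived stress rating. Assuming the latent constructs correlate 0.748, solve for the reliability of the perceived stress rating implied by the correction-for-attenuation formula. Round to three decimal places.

r_true = r_obs / √(r_xx · r_yy) ⇒ 0.748 = 0.264 / √(0.532 · r_yy).
√(0.532 · r_yy) = 0.264 / 0.748 = 0.3529; 0.532 · r_yy = 0.1245; r_yy = 0.1245 / 0.532 ≈ 0.234.

0.234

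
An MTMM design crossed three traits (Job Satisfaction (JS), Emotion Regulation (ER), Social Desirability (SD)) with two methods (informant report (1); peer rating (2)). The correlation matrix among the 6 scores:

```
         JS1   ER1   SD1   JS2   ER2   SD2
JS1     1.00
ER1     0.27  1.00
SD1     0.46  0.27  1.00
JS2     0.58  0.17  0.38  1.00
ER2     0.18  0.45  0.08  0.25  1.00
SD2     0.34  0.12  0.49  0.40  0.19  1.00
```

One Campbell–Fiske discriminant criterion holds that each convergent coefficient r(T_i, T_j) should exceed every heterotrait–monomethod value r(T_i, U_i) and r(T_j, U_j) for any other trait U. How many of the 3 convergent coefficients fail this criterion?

Checking each validity diagonal entry against its comparison values:
JS (methods 1·2): 0.58 vs {0.27, 0.25, 0.46, 0.40} → pass.
ER (methods 1·2): 0.45 vs {0.27, 0.25, 0.27, 0.19} → pass.
SD (methods 1·2): 0.49 vs {0.46, 0.40, 0.27, 0.19} → pass.
0 of 3 fail.

0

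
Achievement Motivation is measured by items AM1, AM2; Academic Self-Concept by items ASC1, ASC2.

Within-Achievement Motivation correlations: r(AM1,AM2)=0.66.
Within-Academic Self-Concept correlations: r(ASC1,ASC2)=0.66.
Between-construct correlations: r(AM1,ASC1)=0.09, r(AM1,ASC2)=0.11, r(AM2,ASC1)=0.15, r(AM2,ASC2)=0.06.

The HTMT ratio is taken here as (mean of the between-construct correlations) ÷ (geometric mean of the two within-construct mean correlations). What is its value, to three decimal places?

Mean heterotrait r = 0.41/4 = 0.1025.
Mean within-AM = 0.66/1 = 0.6600; mean within-ASC = 0.66/1 = 0.6600.
Geometric mean = √(0.6600 × 0.6600) = 0.6600.
HTMT = 0.1025 / 0.6600 = 0.155.

0.155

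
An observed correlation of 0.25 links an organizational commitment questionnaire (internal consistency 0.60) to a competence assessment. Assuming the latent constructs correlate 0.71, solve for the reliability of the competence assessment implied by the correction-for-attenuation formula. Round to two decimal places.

0.21

r_true = r_obs / √(r_xx · r_yy) ⇒ 0.71 = 0.25 / √(0.60 · r_yy).
√(0.60 · r_yy) = 0.25 / 0.71 = 0.3521; 0.60 · r_yy = 0.1240; r_yy = 0.1240 / 0.60 ≈ 0.21.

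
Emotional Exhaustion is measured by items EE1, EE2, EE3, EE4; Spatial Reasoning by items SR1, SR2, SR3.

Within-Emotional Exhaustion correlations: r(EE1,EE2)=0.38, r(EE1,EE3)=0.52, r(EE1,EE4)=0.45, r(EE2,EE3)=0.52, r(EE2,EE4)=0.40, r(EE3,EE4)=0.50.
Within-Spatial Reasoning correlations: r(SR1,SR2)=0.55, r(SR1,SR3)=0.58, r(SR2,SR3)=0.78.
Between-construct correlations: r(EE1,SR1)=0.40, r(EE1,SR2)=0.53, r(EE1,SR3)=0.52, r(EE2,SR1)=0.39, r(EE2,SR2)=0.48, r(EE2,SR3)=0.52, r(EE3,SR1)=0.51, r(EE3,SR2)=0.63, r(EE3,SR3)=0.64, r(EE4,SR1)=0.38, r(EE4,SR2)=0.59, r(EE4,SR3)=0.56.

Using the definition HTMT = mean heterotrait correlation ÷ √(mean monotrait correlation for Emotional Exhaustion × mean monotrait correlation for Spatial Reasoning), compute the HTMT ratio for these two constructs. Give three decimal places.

0.945

Mean between = 6.15/12 = 0.5125.
Mean within-EE = 2.77/6 = 0.4617; mean within-SR = 1.91/3 = 0.6367.
Geometric mean = √(0.4617 × 0.6367) = 0.5422.
HTMT = 0.5125 / 0.5422 = 0.945.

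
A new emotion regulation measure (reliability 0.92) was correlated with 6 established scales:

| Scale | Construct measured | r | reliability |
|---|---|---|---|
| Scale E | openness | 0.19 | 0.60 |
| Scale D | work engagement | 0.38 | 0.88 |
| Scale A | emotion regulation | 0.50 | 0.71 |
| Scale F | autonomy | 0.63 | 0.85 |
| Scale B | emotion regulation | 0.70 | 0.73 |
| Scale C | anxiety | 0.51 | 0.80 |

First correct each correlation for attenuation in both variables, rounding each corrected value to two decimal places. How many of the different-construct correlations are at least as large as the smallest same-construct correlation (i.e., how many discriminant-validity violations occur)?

1

Disattenuated r (r / √(r_scale · r_new)):
  Scale E (disc): 0.19 / √(0.60·0.92) = 0.26
  Scale D (disc): 0.38 / √(0.88·0.92) = 0.42
  Scale A (conv): 0.50 / √(0.71·0.92) = 0.62
  Scale F (disc): 0.63 / √(0.85·0.92) = 0.71
  Scale B (conv): 0.70 / √(0.73·0.92) = 0.85
  Scale C (disc): 0.51 / √(0.80·0.92) = 0.59
Smallest convergent = 0.62. Discriminant values: 0.26, 0.42, 0.71, 0.59; count ≥ 0.62 → 1.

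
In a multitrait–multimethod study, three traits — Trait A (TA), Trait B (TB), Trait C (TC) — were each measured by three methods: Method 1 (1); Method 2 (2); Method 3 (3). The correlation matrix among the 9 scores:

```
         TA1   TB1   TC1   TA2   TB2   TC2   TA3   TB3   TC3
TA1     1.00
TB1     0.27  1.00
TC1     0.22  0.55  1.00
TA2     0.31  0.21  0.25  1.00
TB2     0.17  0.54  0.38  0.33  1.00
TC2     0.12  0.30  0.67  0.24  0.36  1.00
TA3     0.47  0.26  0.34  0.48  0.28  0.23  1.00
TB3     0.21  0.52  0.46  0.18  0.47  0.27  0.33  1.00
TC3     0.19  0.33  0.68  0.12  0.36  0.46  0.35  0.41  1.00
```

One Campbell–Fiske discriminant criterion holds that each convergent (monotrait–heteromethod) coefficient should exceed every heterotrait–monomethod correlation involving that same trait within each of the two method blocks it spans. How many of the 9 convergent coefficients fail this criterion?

Convergent coefficients and their comparison sets:
TA (methods 1·2): 0.31 vs {0.27, 0.33, 0.22, 0.24} → fail.
TA (methods 1·3): 0.47 vs {0.27, 0.33, 0.22, 0.35} → pass.
TA (methods 2·3): 0.48 vs {0.33, 0.33, 0.24, 0.35} → pass.
TB (methods 1·2): 0.54 vs {0.27, 0.33, 0.55, 0.36} → fail.
TB (methods 1·3): 0.52 vs {0.27, 0.33, 0.55, 0.41} → fail.
TB (methods 2·3): 0.47 vs {0.33, 0.33, 0.36, 0.41} → pass.
TC (methods 1·2): 0.67 vs {0.22, 0.24, 0.55, 0.36} → pass.
TC (methods 1·3): 0.68 vs {0.22, 0.35, 0.55, 0.41} → pass.
TC (methods 2·3): 0.46 vs {0.24, 0.35, 0.36, 0.41} → pass.
3 of 9 fail.

3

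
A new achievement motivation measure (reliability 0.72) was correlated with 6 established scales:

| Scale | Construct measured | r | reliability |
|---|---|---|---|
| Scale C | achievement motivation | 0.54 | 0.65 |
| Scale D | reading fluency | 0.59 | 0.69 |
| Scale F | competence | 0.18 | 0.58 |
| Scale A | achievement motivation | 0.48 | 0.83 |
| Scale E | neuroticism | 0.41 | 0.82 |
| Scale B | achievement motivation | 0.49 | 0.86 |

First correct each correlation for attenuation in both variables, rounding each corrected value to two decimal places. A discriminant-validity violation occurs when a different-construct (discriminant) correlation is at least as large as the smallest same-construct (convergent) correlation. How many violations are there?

Disattenuated r (r / √(r_scale · r_new)):
  Scale C (conv): 0.54 / √(0.65·0.72) = 0.79
  Scale D (disc): 0.59 / √(0.69·0.72) = 0.84
  Scale F (disc): 0.18 / √(0.58·0.72) = 0.28
  Scale A (conv): 0.48 / √(0.83·0.72) = 0.62
  Scale E (disc): 0.41 / √(0.82·0.72) = 0.53
  Scale B (conv): 0.49 / √(0.86·0.72) = 0.62
Smallest convergent = 0.62. Discriminant values: 0.84, 0.28, 0.53; count ≥ 0.62 → 1.

1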